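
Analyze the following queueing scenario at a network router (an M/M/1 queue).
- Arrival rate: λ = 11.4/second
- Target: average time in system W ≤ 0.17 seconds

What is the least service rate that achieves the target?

For M/M/1: W = 1/(μ-λ)
Need W ≤ 0.17, so 1/(μ-λ) ≤ 0.17
μ - λ ≥ 1/0.17 = 5.8824
μ ≥ 11.4 + 5.8824 = 17.2824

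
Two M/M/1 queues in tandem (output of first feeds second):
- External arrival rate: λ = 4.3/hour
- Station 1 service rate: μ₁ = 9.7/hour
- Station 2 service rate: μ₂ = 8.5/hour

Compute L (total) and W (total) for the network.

By Jackson's theorem, each station behaves as independent M/M/1.
Station 1: ρ₁ = 4.3/9.7 = 0.4433, L₁ = ρ₁/(1-ρ₁) = λ/(μ₁-λ) = 4.3/5.40 = 0.7963
Station 2: ρ₂ = 4.3/8.5 = 0.5059, L₂ = ρ₂/(1-ρ₂) = λ/(μ₂-λ) = 4.3/4.20 = 1.0238
Total: L = L₁ + L₂ = 0.7963 + 1.0238 = 1.8201
W = L/λ = 1.8201/4.3 = 0.4233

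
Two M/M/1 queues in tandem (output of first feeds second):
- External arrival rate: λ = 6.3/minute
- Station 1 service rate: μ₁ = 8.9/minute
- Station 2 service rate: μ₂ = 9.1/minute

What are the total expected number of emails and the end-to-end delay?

By Jackson's theorem, each station behaves as independent M/M/1.
Station 1: ρ₁ = 6.3/8.9 = 0.7079, L₁ = ρ₁/(1-ρ₁) = λ/(μ₁-λ) = 6.3/2.60 = 2.4231
Station 2: ρ₂ = 6.3/9.1 = 0.6923, L₂ = ρ₂/(1-ρ₂) = λ/(μ₂-λ) = 6.3/2.80 = 2.2500
Total: L = L₁ + L₂ = 2.4231 + 2.2500 = 4.6731
W = L/λ = 4.6731/6.3 = 0.7418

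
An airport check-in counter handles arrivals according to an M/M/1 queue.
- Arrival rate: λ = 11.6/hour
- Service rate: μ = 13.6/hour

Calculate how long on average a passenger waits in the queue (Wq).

First, compute utilization: ρ = λ/μ = 11.6/13.6 = 0.8529
For M/M/1: Wq = λ/(μ(μ-λ))
Wq = 11.6/(13.6 × (13.6-11.6))
Wq = 11.6/(13.6 × 2.00)
Wq = 0.4265 hours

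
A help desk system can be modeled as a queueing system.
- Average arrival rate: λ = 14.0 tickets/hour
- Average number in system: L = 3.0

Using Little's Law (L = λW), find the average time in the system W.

Little's Law: L = λW, so W = L/λ
W = 3.0/14.0 = 0.2143 hours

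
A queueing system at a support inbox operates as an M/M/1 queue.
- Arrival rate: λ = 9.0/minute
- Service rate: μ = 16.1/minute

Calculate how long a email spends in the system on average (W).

First, compute utilization: ρ = λ/μ = 9.0/16.1 = 0.5590
For M/M/1: W = 1/(μ-λ)
W = 1/(16.1-9.0) = 1/7.10
W = 0.1408 minutes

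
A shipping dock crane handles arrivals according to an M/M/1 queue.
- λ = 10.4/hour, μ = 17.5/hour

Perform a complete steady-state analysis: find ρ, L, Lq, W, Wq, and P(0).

Step 1: ρ = λ/μ = 10.4/17.5 = 0.5943
Step 2: L = λ/(μ-λ) = 10.4/7.10 = 1.4648
Step 3: Lq = λ²/(μ(μ-λ)) = 108.16/(17.5×7.10) = 0.8705
Step 4: W = 1/(μ-λ) = 1/7.10 = 0.14085
Step 5: Wq = λ/(μ(μ-λ)) = 10.4/(17.5×7.10) = 0.08370
Step 6: P(0) = 1-ρ = 0.4057
Verify: L = λW = 10.4×0.14085 = 1.4648 ✔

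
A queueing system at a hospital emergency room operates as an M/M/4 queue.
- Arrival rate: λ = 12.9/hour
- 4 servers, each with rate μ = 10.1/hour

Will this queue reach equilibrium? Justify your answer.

Stability requires ρ = λ/(cμ) < 1
ρ = 12.9/(4 × 10.1) = 12.9/40.40 = 0.3193
Since 0.3193 < 1, the system is STABLE.
The servers are busy 31.93% of the time.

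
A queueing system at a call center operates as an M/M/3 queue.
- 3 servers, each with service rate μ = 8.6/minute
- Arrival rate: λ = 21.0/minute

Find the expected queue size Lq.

Traffic intensity: ρ = λ/(cμ) = 21.0/(3×8.6) = 0.8140
Since ρ = 0.8140 < 1, system is stable.
Offered load a = λ/μ = cρ = 21.0/8.6 = 2.4419
P₀ = [ Σₙ₌₀^2 aⁿ/n! + a^3/(3!(1-ρ)) ]⁻¹
Σ = a^0/0! + a^1/1! + a^2/2! = 1.0000 + 2.4419 + 2.9813 = 6.4232
a^3/(3!(1-ρ)) = 14.56004/(6 × 0.1860465) = 13.0434
P₀ = 1/(6.4232 + 13.0434) = 0.05137
Lq = P₀·a^3·ρ / (3!(1-ρ)²) = 0.051370 × 14.5600 × 0.81395 / (6 × 0.034613) = 2.9314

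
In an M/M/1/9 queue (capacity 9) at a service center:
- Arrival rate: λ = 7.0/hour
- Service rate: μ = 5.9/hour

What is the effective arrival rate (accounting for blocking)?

ρ = λ/μ = 7.0/5.9 = 1.18644
P₀ = (1-ρ)/(1-ρ^(K+1)) = (1-1.18644)/(1-1.18644^10) = -0.18644/-4.5266 = 0.04119
P_K = P₀×ρ^K = 0.04119 × 1.18644^9 = 0.04119 × 4.6581 = 0.1919
λ_eff = λ(1-P_K) = 7.0 × (1 - 0.19186) = 7.0 × 0.80814 = 5.6570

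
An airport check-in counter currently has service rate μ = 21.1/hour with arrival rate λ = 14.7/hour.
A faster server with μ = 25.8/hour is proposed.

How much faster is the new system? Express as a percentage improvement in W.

System 1: ρ₁ = 14.7/21.1 = 0.6967, W₁ = 1/(21.1-14.7) = 0.15625
System 2: ρ₂ = 14.7/25.8 = 0.5698, W₂ = 1/(25.8-14.7) = 0.090090
Improvement: (W₁-W₂)/W₁ = (0.15625-0.090090)/0.15625 = 42.34%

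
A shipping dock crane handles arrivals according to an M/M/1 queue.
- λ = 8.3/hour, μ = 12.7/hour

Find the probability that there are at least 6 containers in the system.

ρ = λ/μ = 8.3/12.7 = 0.65354
P(N ≥ n) = ρⁿ
P(N ≥ 6) = 0.65354^6
P(N ≥ 6) = 0.07792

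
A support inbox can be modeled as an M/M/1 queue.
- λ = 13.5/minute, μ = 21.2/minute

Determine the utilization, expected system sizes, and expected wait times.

Step 1: ρ = λ/μ = 13.5/21.2 = 0.6368
Step 2: L = λ/(μ-λ) = 13.5/7.70 = 1.7532
Step 3: Lq = λ²/(μ(μ-λ)) = 182.25/(21.2×7.70) = 1.1165
Step 4: W = 1/(μ-λ) = 1/7.70 = 0.12987
Step 5: Wq = λ/(μ(μ-λ)) = 13.5/(21.2×7.70) = 0.08270
Step 6: P(0) = 1-ρ = 0.3632
Verify: L = λW = 13.5×0.12987 = 1.7532 ✔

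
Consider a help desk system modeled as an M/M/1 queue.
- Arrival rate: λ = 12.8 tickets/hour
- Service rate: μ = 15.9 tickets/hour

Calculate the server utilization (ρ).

Server utilization: ρ = λ/μ
ρ = 12.8/15.9 = 0.8050
The server is busy 80.50% of the time.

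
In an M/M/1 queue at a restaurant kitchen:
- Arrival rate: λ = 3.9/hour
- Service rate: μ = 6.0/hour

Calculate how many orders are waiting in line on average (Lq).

ρ = λ/μ = 3.9/6.0 = 0.6500
For M/M/1: Lq = λ²/(μ(μ-λ))
Lq = 15.21/(6.0 × 2.10)
Lq = 1.2071 orders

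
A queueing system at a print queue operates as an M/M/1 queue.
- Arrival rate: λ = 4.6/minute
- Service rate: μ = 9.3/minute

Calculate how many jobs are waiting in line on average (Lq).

ρ = λ/μ = 4.6/9.3 = 0.4946
For M/M/1: Lq = λ²/(μ(μ-λ))
Lq = 21.16/(9.3 × 4.70)
Lq = 0.4841 jobs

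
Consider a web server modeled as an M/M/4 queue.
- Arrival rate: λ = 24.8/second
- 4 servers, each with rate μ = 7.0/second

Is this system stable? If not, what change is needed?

Stability requires ρ = λ/(cμ) < 1
ρ = 24.8/(4 × 7.0) = 24.8/28.00 = 0.8857
Since 0.8857 < 1, the system is STABLE.
The servers are busy 88.57% of the time.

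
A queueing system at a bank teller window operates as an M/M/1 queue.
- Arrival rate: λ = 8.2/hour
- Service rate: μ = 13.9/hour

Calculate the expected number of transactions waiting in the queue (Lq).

ρ = λ/μ = 8.2/13.9 = 0.5899
For M/M/1: Lq = λ²/(μ(μ-λ))
Lq = 67.24/(13.9 × 5.70)
Lq = 0.8487 transactions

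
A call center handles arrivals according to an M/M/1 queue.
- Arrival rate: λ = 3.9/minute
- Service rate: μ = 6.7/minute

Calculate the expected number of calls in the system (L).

ρ = λ/μ = 3.9/6.7 = 0.5821
For M/M/1: L = λ/(μ-λ)
L = 3.9/(6.7-3.9) = 3.9/2.80
L = 1.3929 calls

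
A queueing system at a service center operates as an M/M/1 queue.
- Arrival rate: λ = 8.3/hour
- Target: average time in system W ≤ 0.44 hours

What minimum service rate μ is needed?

For M/M/1: W = 1/(μ-λ)
Need W ≤ 0.44, so 1/(μ-λ) ≤ 0.44
μ - λ ≥ 1/0.44 = 2.2727
μ ≥ 8.3 + 2.2727 = 10.5727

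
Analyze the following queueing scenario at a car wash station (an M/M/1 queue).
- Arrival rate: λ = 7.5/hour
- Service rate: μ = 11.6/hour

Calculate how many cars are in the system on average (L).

ρ = λ/μ = 7.5/11.6 = 0.6466
For M/M/1: L = λ/(μ-λ)
L = 7.5/(11.6-7.5) = 7.5/4.10
L = 1.8293 cars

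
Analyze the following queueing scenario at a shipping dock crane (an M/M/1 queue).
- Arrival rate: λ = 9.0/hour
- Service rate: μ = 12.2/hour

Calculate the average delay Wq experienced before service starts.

First, compute utilization: ρ = λ/μ = 9.0/12.2 = 0.7377
For M/M/1: Wq = λ/(μ(μ-λ))
Wq = 9.0/(12.2 × (12.2-9.0))
Wq = 9.0/(12.2 × 3.20)
Wq = 0.2305 hours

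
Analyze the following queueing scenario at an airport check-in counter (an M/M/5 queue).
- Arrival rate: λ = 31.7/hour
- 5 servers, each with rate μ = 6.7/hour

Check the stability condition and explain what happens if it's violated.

Stability requires ρ = λ/(cμ) < 1
ρ = 31.7/(5 × 6.7) = 31.7/33.50 = 0.9463
Since 0.9463 < 1, the system is STABLE.
The servers are busy 94.63% of the time.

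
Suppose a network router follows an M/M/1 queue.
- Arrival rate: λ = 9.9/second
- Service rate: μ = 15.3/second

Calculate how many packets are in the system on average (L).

ρ = λ/μ = 9.9/15.3 = 0.6471
For M/M/1: L = λ/(μ-λ)
L = 9.9/(15.3-9.9) = 9.9/5.40
L = 1.8333 packets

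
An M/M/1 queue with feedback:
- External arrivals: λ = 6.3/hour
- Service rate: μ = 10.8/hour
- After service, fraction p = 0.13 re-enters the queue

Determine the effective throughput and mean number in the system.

Effective arrival rate: λ_eff = λ/(1-p) = 6.3/(1-0.13) = 6.3/0.87 = 7.2414
ρ = λ_eff/μ = 7.2414/10.8 = 0.6705
L = ρ/(1-ρ) = 0.6705/(1-0.6705) = 2.0349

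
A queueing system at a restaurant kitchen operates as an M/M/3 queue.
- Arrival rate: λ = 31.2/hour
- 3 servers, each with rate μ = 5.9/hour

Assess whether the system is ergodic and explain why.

Stability requires ρ = λ/(cμ) < 1
ρ = 31.2/(3 × 5.9) = 31.2/17.70 = 1.7627
Since 1.7627 ≥ 1, the system is UNSTABLE.
Need c > λ/μ = 31.2/5.9 = 5.29.
Minimum servers needed: c = 6.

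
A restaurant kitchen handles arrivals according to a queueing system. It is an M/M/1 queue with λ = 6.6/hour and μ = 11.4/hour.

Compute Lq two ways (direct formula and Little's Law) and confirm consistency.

Method 1 (direct): Lq = λ²/(μ(μ-λ)) = 43.56/(11.4 × 4.80) = 0.7961

Method 2 (Little's Law):
W = 1/(μ-λ) = 1/4.80 = 0.208333
Wq = W - 1/μ = 0.208333 - 0.0877193 = 0.120614
Lq = λWq = 6.6 × 0.120614 = 0.7961 ✔ (matches Method 1)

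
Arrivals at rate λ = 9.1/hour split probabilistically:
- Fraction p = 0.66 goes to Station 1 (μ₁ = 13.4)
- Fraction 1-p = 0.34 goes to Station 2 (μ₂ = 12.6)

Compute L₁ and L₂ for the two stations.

Effective rates: λ₁ = 9.1×0.66 = 6.006, λ₂ = 9.1×0.34 = 3.094
Station 1: ρ₁ = 6.006/13.4 = 0.4482, L₁ = ρ₁/(1-ρ₁) = 0.4482/(1-0.4482) = 0.8123
Station 2: ρ₂ = 3.094/12.6 = 0.24556, L₂ = ρ₂/(1-ρ₂) = 0.24556/(1-0.24556) = 0.3255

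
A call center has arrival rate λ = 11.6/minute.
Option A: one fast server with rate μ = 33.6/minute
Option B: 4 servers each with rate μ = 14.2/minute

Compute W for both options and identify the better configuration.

Option A: single server μ = 33.6 (M/M/1)
  ρ_A = 11.6/33.6 = 0.3452
  W_A = 1/(μ-λ) = 1/(33.6-11.6) = 1/22.00 = 0.04545

Option B: 4 servers μ = 14.2 (M/M/4)
  ρ_B = λ/(cμ) = 11.6/(4×14.2) = 0.2042
  Offered load a = λ/μ = cρ = 11.6/14.2 = 0.8169
  P₀ = [ Σₙ₌₀^3 aⁿ/n! + a^4/(4!(1-ρ)) ]⁻¹
  Σ = a^0/0! + a^1/1! + a^2/2! + a^3/3! = 1.0000 + 0.81690 + 0.33366 + 0.090857 = 2.2414
  a^4/(4!(1-ρ)) = 0.4453/(24 × 0.7958) = 0.02332
  P₀ = 1/(2.2414 + 0.02332) = 0.4416
  Lq = P₀·a^4·ρ / (4!(1-ρ)²) = 0.4416 × 0.4453 × 0.2042 / (24 × 0.6333) = 0.002642
  Wq_B = Lq/λ = 0.002642/11.6 = 0.0002278
  W_B = Wq_B + 1/μ = 0.0002278 + 0.07042 = 0.07065

Since W_A = 0.04545 < W_B = 0.07065, Option A (single fast server) has the shorter time in system.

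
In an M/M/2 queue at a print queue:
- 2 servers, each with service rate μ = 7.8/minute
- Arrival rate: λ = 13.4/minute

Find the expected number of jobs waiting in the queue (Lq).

Traffic intensity: ρ = λ/(cμ) = 13.4/(2×7.8) = 0.8590
Since ρ = 0.8590 < 1, system is stable.
Offered load a = λ/μ = cρ = 13.4/7.8 = 1.7179
P₀ = [ Σₙ₌₀^1 aⁿ/n! + a^2/(2!(1-ρ)) ]⁻¹
Σ = a^0/0! + a^1/1! = 1.0000 + 1.7179 = 2.7179
a^2/(2!(1-ρ)) = 2.95135/(2 × 0.141026) = 10.4639
P₀ = 1/(2.7179 + 10.4639) = 0.07586
Lq = P₀·a^2·ρ / (2!(1-ρ)²) = 0.075862 × 2.9513 × 0.85897 / (2 × 0.019888) = 4.8350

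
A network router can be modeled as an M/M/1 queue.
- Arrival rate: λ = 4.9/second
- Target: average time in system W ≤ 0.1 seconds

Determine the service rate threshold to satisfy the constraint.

For M/M/1: W = 1/(μ-λ)
Need W ≤ 0.1, so 1/(μ-λ) ≤ 0.1
μ - λ ≥ 1/0.1 = 10.0000
μ ≥ 4.9 + 10.0000 = 14.9000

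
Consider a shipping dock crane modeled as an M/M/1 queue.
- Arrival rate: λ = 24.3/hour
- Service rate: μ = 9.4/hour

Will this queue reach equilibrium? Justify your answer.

Stability requires ρ = λ/(cμ) < 1
ρ = 24.3/(1 × 9.4) = 24.3/9.40 = 2.5851
Since 2.5851 ≥ 1, the system is UNSTABLE.
Queue grows without bound. Need μ > λ = 24.3.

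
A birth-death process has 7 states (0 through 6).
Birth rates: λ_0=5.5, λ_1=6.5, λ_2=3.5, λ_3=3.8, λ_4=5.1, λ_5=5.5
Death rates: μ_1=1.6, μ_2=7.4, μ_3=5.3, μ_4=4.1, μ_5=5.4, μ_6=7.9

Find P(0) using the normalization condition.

Ratios P(n)/P(0) = (λ₀···λₙ₋₁)/(μ₁···μₙ):
P(1)/P(0) = (5.5)/(1.6) = 3.4375
P(2)/P(0) = (5.5×6.5)/(1.6×7.4) = 3.0194
P(3)/P(0) = (5.5×6.5×3.5)/(1.6×7.4×5.3) = 1.9940
P(4)/P(0) = (5.5×6.5×3.5×3.8)/(1.6×7.4×5.3×4.1) = 1.8481
P(5)/P(0) = (5.5×6.5×3.5×3.8×5.1)/(1.6×7.4×5.3×4.1×5.4) = 1.7454
P(6)/P(0) = (5.5×6.5×3.5×3.8×5.1×5.5)/(1.6×7.4×5.3×4.1×5.4×7.9) = 1.2151

Normalization: ∑ P(n) = 1
P(0) × (1.0000 + 3.4375 + 3.0194 + 1.9940 + 1.8481 + 1.7454 + 1.2151) = 1
P(0) × 14.2595 = 1
P(0) = 1/14.2595 = 0.07013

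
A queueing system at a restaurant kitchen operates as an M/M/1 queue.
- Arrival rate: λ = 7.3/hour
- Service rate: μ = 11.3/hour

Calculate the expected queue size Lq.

ρ = λ/μ = 7.3/11.3 = 0.6460
For M/M/1: Lq = λ²/(μ(μ-λ))
Lq = 53.29/(11.3 × 4.00)
Lq = 1.1790 orders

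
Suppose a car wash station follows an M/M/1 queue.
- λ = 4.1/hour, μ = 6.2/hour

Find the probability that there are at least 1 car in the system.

ρ = λ/μ = 4.1/6.2 = 0.6613
P(N ≥ n) = ρⁿ
P(N ≥ 1) = 0.6613^1
P(N ≥ 1) = 0.6613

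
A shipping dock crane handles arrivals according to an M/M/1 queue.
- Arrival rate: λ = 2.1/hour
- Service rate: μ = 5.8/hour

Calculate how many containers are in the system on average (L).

ρ = λ/μ = 2.1/5.8 = 0.3621
For M/M/1: L = λ/(μ-λ)
L = 2.1/(5.8-2.1) = 2.1/3.70
L = 0.5676 containers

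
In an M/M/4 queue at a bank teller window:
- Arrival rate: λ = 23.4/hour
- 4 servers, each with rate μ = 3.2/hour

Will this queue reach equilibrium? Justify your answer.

Stability requires ρ = λ/(cμ) < 1
ρ = 23.4/(4 × 3.2) = 23.4/12.80 = 1.8281
Since 1.8281 ≥ 1, the system is UNSTABLE.
Need c > λ/μ = 23.4/3.2 = 7.31.
Minimum servers needed: c = 8.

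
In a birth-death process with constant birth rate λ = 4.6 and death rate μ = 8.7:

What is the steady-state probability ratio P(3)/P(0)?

For constant rates: P(n)/P(0) = (λ/μ)^n
P(3)/P(0) = (4.6/8.7)^3 = 0.5287^3 = 0.1478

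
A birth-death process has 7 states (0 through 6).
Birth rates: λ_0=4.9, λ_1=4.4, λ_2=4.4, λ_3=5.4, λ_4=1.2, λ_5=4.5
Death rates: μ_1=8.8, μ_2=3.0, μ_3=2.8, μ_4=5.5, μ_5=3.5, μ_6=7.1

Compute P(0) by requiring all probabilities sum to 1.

Ratios P(n)/P(0) = (λ₀···λₙ₋₁)/(μ₁···μₙ):
P(1)/P(0) = (4.9)/(8.8) = 0.5568
P(2)/P(0) = (4.9×4.4)/(8.8×3.0) = 0.8167
P(3)/P(0) = (4.9×4.4×4.4)/(8.8×3.0×2.8) = 1.2833
P(4)/P(0) = (4.9×4.4×4.4×5.4)/(8.8×3.0×2.8×5.5) = 1.2600
P(5)/P(0) = (4.9×4.4×4.4×5.4×1.2)/(8.8×3.0×2.8×5.5×3.5) = 0.4320
P(6)/P(0) = (4.9×4.4×4.4×5.4×1.2×4.5)/(8.8×3.0×2.8×5.5×3.5×7.1) = 0.2738

Normalization: ∑ P(n) = 1
P(0) × (1.0000 + 0.5568 + 0.8167 + 1.2833 + 1.2600 + 0.4320 + 0.2738) = 1
P(0) × 5.6226 = 1
P(0) = 1/5.6226 = 0.1779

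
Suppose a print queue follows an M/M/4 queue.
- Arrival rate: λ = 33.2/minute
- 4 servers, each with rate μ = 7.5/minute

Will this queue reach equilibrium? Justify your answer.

Stability requires ρ = λ/(cμ) < 1
ρ = 33.2/(4 × 7.5) = 33.2/30.00 = 1.1067
Since 1.1067 ≥ 1, the system is UNSTABLE.
Need c > λ/μ = 33.2/7.5 = 4.43.
Minimum servers needed: c = 5.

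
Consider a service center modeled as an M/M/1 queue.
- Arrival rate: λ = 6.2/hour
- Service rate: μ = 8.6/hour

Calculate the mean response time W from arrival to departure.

First, compute utilization: ρ = λ/μ = 6.2/8.6 = 0.7209
For M/M/1: W = 1/(μ-λ)
W = 1/(8.6-6.2) = 1/2.40
W = 0.4167 hours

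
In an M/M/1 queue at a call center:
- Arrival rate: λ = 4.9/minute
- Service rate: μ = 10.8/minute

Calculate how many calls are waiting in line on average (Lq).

ρ = λ/μ = 4.9/10.8 = 0.4537
For M/M/1: Lq = λ²/(μ(μ-λ))
Lq = 24.01/(10.8 × 5.90)
Lq = 0.3768 calls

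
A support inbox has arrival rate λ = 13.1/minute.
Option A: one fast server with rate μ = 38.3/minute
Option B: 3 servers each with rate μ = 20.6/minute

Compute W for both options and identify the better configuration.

Option A: single server μ = 38.3 (M/M/1)
  ρ_A = 13.1/38.3 = 0.3420
  W_A = 1/(μ-λ) = 1/(38.3-13.1) = 1/25.20 = 0.03968

Option B: 3 servers μ = 20.6 (M/M/3)
  ρ_B = λ/(cμ) = 13.1/(3×20.6) = 0.2120
  Offered load a = λ/μ = cρ = 13.1/20.6 = 0.6359
  P₀ = [ Σₙ₌₀^2 aⁿ/n! + a^3/(3!(1-ρ)) ]⁻¹
  Σ = a^0/0! + a^1/1! + a^2/2! = 1.0000 + 0.6359 + 0.2022 = 1.8381
  a^3/(3!(1-ρ)) = 0.25717/(6 × 0.78803) = 0.05439
  P₀ = 1/(1.8381 + 0.05439) = 0.5284
  Lq = P₀·a^3·ρ / (3!(1-ρ)²) = 0.52840 × 0.25717 × 0.21197 / (6 × 0.62098) = 0.007731
  Wq_B = Lq/λ = 0.0077308/13.1 = 0.0005901
  W_B = Wq_B + 1/μ = 0.0005901 + 0.04854 = 0.04913

Since W_A = 0.03968 < W_B = 0.04913, Option A (single fast server) has the shorter time in system.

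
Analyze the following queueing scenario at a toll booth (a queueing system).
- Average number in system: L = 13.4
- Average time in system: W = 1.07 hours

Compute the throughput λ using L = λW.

Little's Law: L = λW, so λ = L/W
λ = 13.4/1.07 = 12.5234 vehicles/hour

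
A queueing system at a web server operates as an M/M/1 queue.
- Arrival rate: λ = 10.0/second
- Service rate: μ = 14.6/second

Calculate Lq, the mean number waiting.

ρ = λ/μ = 10.0/14.6 = 0.6849
For M/M/1: Lq = λ²/(μ(μ-λ))
Lq = 100.00/(14.6 × 4.60)
Lq = 1.4890 requests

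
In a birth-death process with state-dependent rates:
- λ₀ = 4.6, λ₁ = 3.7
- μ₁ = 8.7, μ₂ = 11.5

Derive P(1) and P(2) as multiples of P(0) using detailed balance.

Balance equations:
State 0: λ₀P₀ = μ₁P₁ → P₁ = (λ₀/μ₁)P₀ = (4.6/8.7)P₀ = 0.5287P₀
State 1: P₂ = (λ₀λ₁)/(μ₁μ₂)P₀ = (4.6×3.7)/(8.7×11.5)P₀ = 0.1701P₀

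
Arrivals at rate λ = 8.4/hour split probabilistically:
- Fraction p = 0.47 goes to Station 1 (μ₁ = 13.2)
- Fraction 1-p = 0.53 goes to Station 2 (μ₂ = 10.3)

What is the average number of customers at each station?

Effective rates: λ₁ = 8.4×0.47 = 3.948, λ₂ = 8.4×0.53 = 4.452
Station 1: ρ₁ = 3.948/13.2 = 0.2991, L₁ = ρ₁/(1-ρ₁) = 0.2991/(1-0.2991) = 0.4267
Station 2: ρ₂ = 4.452/10.3 = 0.43223, L₂ = ρ₂/(1-ρ₂) = 0.43223/(1-0.43223) = 0.7613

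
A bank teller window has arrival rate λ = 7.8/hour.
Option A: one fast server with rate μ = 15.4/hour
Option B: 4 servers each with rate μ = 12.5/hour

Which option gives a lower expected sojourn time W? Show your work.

Option A: single server μ = 15.4 (M/M/1)
  ρ_A = 7.8/15.4 = 0.5065
  W_A = 1/(μ-λ) = 1/(15.4-7.8) = 1/7.60 = 0.1316

Option B: 4 servers μ = 12.5 (M/M/4)
  ρ_B = λ/(cμ) = 7.8/(4×12.5) = 0.1560
  Offered load a = λ/μ = cρ = 7.8/12.5 = 0.6240
  P₀ = [ Σₙ₌₀^3 aⁿ/n! + a^4/(4!(1-ρ)) ]⁻¹
  Σ = a^0/0! + a^1/1! + a^2/2! + a^3/3! = 1.0000 + 0.6240 + 0.1947 + 0.04050 = 1.8592
  a^4/(4!(1-ρ)) = 0.15161/(24 × 0.84400) = 0.007485
  P₀ = 1/(1.8592 + 0.007485) = 0.5357
  Lq = P₀·a^4·ρ / (4!(1-ρ)²) = 0.5357 × 0.1516 × 0.1560 / (24 × 0.7123) = 0.0007411
  Wq_B = Lq/λ = 0.00074114/7.8 = 0.00009502
  W_B = Wq_B + 1/μ = 0.00009502 + 0.08000 = 0.08010

Since W_B = 0.08010 < W_A = 0.1316, Option B (multiple servers) has the shorter time in system.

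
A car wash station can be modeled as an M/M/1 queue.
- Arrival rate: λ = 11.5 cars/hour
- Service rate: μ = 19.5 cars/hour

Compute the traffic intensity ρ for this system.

Server utilization: ρ = λ/μ
ρ = 11.5/19.5 = 0.5897
The server is busy 58.97% of the time.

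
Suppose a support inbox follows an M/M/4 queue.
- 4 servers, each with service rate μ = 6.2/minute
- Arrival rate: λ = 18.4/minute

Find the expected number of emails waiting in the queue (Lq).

Traffic intensity: ρ = λ/(cμ) = 18.4/(4×6.2) = 0.7419
Since ρ = 0.7419 < 1, system is stable.
Offered load a = λ/μ = cρ = 18.4/6.2 = 2.9677
P₀ = [ Σₙ₌₀^3 aⁿ/n! + a^4/(4!(1-ρ)) ]⁻¹
Σ = a^0/0! + a^1/1! + a^2/2! + a^3/3! = 1.00000 + 2.96774 + 4.40375 + 4.35639 = 12.7279
a^4/(4!(1-ρ)) = 77.5719/(24 × 0.258065) = 12.5246
P₀ = 1/(12.7279 + 12.5246) = 0.03960
Lq = P₀·a^4·ρ / (4!(1-ρ)²) = 0.039600 × 77.5719 × 0.74194 / (24 × 0.066597) = 1.4259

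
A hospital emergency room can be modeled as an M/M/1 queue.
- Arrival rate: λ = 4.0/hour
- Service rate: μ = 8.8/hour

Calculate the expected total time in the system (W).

First, compute utilization: ρ = λ/μ = 4.0/8.8 = 0.4545
For M/M/1: W = 1/(μ-λ)
W = 1/(8.8-4.0) = 1/4.80
W = 0.2083 hours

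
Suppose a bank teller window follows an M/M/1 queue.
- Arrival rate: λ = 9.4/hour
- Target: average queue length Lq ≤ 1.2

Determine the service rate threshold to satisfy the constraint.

For M/M/1: Lq = λ²/(μ(μ-λ))
Need Lq ≤ 1.2, i.e. μ(μ-λ) ≥ λ²/1.2
μ² - 9.4μ - 88.36/1.2 ≥ 0  →  μ² - 9.4μ - 73.63333 ≥ 0
Quadratic formula (positive root): μ = [λ + √(λ² + 4×73.63333)]/2
Discriminant: 88.36 + 4×73.63333 = 382.8933, √382.8933 = 19.56766
μ ≥ (9.4 + 19.56766)/2 = 14.4838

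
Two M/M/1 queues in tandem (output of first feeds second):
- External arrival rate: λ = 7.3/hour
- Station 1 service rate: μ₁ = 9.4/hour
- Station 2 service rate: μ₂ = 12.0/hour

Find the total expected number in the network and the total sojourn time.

By Jackson's theorem, each station behaves as independent M/M/1.
Station 1: ρ₁ = 7.3/9.4 = 0.7766, L₁ = ρ₁/(1-ρ₁) = λ/(μ₁-λ) = 7.3/2.10 = 3.4762
Station 2: ρ₂ = 7.3/12.0 = 0.6083, L₂ = ρ₂/(1-ρ₂) = λ/(μ₂-λ) = 7.3/4.70 = 1.5532
Total: L = L₁ + L₂ = 3.4762 + 1.5532 = 5.0294
W = L/λ = 5.0294/7.3 = 0.6890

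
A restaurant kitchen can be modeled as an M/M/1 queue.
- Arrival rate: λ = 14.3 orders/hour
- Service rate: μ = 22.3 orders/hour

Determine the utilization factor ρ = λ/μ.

Server utilization: ρ = λ/μ
ρ = 14.3/22.3 = 0.6413
The server is busy 64.13% of the time.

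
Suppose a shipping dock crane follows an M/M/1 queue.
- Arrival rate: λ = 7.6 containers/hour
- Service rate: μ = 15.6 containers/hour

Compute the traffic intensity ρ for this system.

Server utilization: ρ = λ/μ
ρ = 7.6/15.6 = 0.4872
The server is busy 48.72% of the time.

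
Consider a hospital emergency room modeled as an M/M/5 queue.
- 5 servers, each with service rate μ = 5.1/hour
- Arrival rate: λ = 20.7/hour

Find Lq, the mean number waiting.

Traffic intensity: ρ = λ/(cμ) = 20.7/(5×5.1) = 0.8118
Since ρ = 0.8118 < 1, system is stable.
Offered load a = λ/μ = cρ = 20.7/5.1 = 4.0588
P₀ = [ Σₙ₌₀^4 aⁿ/n! + a^5/(5!(1-ρ)) ]⁻¹
Σ = a^0/0! + a^1/1! + a^2/2! + a^3/3! + a^4/4! = 1.0000000 + 4.0588235 + 8.2370242 + 11.144209 + 11.308095 = 35.7482
a^5/(5!(1-ρ)) = 1101.5415/(120 × 0.188235) = 48.7662
P₀ = 1/(35.7482 + 48.7662) = 0.01183
Lq = P₀·a^5·ρ / (5!(1-ρ)²) = 0.0118323 × 1101.5415 × 0.811765 / (120 × 0.0354325) = 2.4884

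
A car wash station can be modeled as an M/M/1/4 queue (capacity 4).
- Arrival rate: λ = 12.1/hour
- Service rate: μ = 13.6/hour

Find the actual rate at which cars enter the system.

ρ = λ/μ = 12.1/13.6 = 0.8897
P₀ = (1-ρ)/(1-ρ^(K+1)) = (1-0.8897)/(1-0.8897^5) = 0.11030/0.44253 = 0.2492
P_K = P₀×ρ^K = 0.24925 × 0.8897^4 = 0.24925 × 0.62658 = 0.1562
λ_eff = λ(1-P_K) = 12.1 × (1 - 0.15617) = 12.1 × 0.84383 = 10.2103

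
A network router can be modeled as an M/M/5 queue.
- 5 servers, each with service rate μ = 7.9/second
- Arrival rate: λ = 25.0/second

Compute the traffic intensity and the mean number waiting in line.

Traffic intensity: ρ = λ/(cμ) = 25.0/(5×7.9) = 0.6329
Since ρ = 0.6329 < 1, system is stable.
Offered load a = λ/μ = cρ = 25.0/7.9 = 3.1646
P₀ = [ Σₙ₌₀^4 aⁿ/n! + a^5/(5!(1-ρ)) ]⁻¹
Σ = a^0/0! + a^1/1! + a^2/2! + a^3/3! + a^4/4! = 1.00000 + 3.16456 + 5.00721 + 5.28187 + 4.17869 = 18.6323
a^5/(5!(1-ρ)) = 317.3691/(120 × 0.36709) = 7.2046
P₀ = 1/(18.6323 + 7.2046) = 0.03870
Lq = P₀·a^5·ρ / (5!(1-ρ)²) = 0.038704 × 317.3691 × 0.63291 / (120 × 0.13475) = 0.4808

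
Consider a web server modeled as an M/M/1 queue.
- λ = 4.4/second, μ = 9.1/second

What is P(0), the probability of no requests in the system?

ρ = λ/μ = 4.4/9.1 = 0.4835
P(0) = 1 - ρ = 1 - 0.4835 = 0.5165
The server is idle 51.65% of the time.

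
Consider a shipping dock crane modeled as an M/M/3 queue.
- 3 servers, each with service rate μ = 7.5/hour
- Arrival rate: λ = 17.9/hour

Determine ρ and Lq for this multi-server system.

Traffic intensity: ρ = λ/(cμ) = 17.9/(3×7.5) = 0.7956
Since ρ = 0.7956 < 1, system is stable.
Offered load a = λ/μ = cρ = 17.9/7.5 = 2.3867
P₀ = [ Σₙ₌₀^2 aⁿ/n! + a^3/(3!(1-ρ)) ]⁻¹
Σ = a^0/0! + a^1/1! + a^2/2! = 1.0000 + 2.3867 + 2.8481 = 6.2348
a^3/(3!(1-ρ)) = 13.5949/(6 × 0.204444) = 11.0828
P₀ = 1/(6.2348 + 11.0828) = 0.05774
Lq = P₀·a^3·ρ / (3!(1-ρ)²) = 0.057745 × 13.5949 × 0.79556 / (6 × 0.041798) = 2.4903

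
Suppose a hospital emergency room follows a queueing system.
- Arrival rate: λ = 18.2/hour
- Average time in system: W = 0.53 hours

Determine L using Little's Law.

Little's Law: L = λW
L = 18.2 × 0.53 = 9.6460 patients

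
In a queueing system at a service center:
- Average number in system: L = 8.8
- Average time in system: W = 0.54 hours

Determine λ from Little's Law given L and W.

Little's Law: L = λW, so λ = L/W
λ = 8.8/0.54 = 16.2963 customers/hour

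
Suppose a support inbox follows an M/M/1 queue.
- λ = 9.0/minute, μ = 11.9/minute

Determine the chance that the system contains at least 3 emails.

ρ = λ/μ = 9.0/11.9 = 0.7563
P(N ≥ n) = ρⁿ
P(N ≥ 3) = 0.7563^3
P(N ≥ 3) = 0.4326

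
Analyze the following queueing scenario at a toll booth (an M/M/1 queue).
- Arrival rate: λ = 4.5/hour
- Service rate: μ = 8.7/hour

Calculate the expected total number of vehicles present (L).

ρ = λ/μ = 4.5/8.7 = 0.5172
For M/M/1: L = λ/(μ-λ)
L = 4.5/(8.7-4.5) = 4.5/4.20
L = 1.0714 vehicles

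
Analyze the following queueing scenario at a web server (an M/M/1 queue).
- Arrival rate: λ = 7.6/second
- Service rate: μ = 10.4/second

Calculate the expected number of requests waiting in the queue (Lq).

ρ = λ/μ = 7.6/10.4 = 0.7308
For M/M/1: Lq = λ²/(μ(μ-λ))
Lq = 57.76/(10.4 × 2.80)
Lq = 1.9835 requests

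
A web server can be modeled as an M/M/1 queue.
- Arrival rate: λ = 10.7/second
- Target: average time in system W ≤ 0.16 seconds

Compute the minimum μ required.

For M/M/1: W = 1/(μ-λ)
Need W ≤ 0.16, so 1/(μ-λ) ≤ 0.16
μ - λ ≥ 1/0.16 = 6.2500
μ ≥ 10.7 + 6.2500 = 16.9500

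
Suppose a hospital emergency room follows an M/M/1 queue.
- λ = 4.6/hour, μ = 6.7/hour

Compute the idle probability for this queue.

ρ = λ/μ = 4.6/6.7 = 0.6866
P(0) = 1 - ρ = 1 - 0.6866 = 0.3134
The server is idle 31.34% of the time.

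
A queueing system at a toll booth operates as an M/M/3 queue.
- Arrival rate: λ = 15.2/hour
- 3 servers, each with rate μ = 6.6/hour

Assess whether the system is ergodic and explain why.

Stability requires ρ = λ/(cμ) < 1
ρ = 15.2/(3 × 6.6) = 15.2/19.80 = 0.7677
Since 0.7677 < 1, the system is STABLE.
The servers are busy 76.77% of the time.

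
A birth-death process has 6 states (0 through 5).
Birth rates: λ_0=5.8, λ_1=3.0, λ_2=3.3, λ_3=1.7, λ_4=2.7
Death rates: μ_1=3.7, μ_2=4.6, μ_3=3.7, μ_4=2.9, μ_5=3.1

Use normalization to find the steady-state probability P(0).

Ratios P(n)/P(0) = (λ₀···λₙ₋₁)/(μ₁···μₙ):
P(1)/P(0) = (5.8)/(3.7) = 1.5676
P(2)/P(0) = (5.8×3.0)/(3.7×4.6) = 1.0223
P(3)/P(0) = (5.8×3.0×3.3)/(3.7×4.6×3.7) = 0.9118
P(4)/P(0) = (5.8×3.0×3.3×1.7)/(3.7×4.6×3.7×2.9) = 0.5345
P(5)/P(0) = (5.8×3.0×3.3×1.7×2.7)/(3.7×4.6×3.7×2.9×3.1) = 0.4655

Normalization: ∑ P(n) = 1
P(0) × (1.0000 + 1.5676 + 1.0223 + 0.9118 + 0.5345 + 0.4655) = 1
P(0) × 5.5017 = 1
P(0) = 1/5.5017 = 0.1818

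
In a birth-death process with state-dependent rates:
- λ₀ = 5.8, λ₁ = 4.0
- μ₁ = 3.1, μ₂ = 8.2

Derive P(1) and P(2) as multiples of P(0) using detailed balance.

Balance equations:
State 0: λ₀P₀ = μ₁P₁ → P₁ = (λ₀/μ₁)P₀ = (5.8/3.1)P₀ = 1.8710P₀
State 1: P₂ = (λ₀λ₁)/(μ₁μ₂)P₀ = (5.8×4.0)/(3.1×8.2)P₀ = 0.9127P₀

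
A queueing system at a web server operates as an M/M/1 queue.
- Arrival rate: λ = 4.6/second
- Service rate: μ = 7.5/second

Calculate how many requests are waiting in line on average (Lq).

ρ = λ/μ = 4.6/7.5 = 0.6133
For M/M/1: Lq = λ²/(μ(μ-λ))
Lq = 21.16/(7.5 × 2.90)
Lq = 0.9729 requests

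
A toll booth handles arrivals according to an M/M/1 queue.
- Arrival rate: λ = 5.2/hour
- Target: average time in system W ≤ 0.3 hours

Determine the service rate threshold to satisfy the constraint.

For M/M/1: W = 1/(μ-λ)
Need W ≤ 0.3, so 1/(μ-λ) ≤ 0.3
μ - λ ≥ 1/0.3 = 3.3333
μ ≥ 5.2 + 3.3333 = 8.5333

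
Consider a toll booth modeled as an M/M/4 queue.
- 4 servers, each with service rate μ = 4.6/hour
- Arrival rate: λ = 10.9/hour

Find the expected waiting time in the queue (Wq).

Traffic intensity: ρ = λ/(cμ) = 10.9/(4×4.6) = 0.5924
Since ρ = 0.5924 < 1, system is stable.
Offered load a = λ/μ = cρ = 10.9/4.6 = 2.3696
P₀ = [ Σₙ₌₀^3 aⁿ/n! + a^4/(4!(1-ρ)) ]⁻¹
Σ = a^0/0! + a^1/1! + a^2/2! + a^3/3! = 1.00000 + 2.36957 + 2.80742 + 2.21745 = 8.3944
a^4/(4!(1-ρ)) = 31.5264/(24 × 0.40761) = 3.2227
P₀ = 1/(8.3944 + 3.2227) = 0.08608
Lq = P₀·a^4·ρ / (4!(1-ρ)²) = 0.086080 × 31.5264 × 0.59239 / (24 × 0.16614) = 0.4032
Wq = Lq/λ = 0.4032/10.9 = 0.03699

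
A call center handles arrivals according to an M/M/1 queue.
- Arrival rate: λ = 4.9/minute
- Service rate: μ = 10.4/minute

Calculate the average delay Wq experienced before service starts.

First, compute utilization: ρ = λ/μ = 4.9/10.4 = 0.4712
For M/M/1: Wq = λ/(μ(μ-λ))
Wq = 4.9/(10.4 × (10.4-4.9))
Wq = 4.9/(10.4 × 5.50)
Wq = 0.08566 minutes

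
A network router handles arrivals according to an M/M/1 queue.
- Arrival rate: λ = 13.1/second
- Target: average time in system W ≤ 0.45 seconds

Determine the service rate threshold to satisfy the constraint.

For M/M/1: W = 1/(μ-λ)
Need W ≤ 0.45, so 1/(μ-λ) ≤ 0.45
μ - λ ≥ 1/0.45 = 2.2222
μ ≥ 13.1 + 2.2222 = 15.3222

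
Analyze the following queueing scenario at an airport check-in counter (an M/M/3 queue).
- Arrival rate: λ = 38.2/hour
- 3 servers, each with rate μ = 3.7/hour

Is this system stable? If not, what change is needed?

Stability requires ρ = λ/(cμ) < 1
ρ = 38.2/(3 × 3.7) = 38.2/11.10 = 3.4414
Since 3.4414 ≥ 1, the system is UNSTABLE.
Need c > λ/μ = 38.2/3.7 = 10.32.
Minimum servers needed: c = 11.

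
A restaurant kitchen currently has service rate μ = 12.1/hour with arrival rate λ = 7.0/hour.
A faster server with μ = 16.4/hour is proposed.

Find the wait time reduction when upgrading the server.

System 1: ρ₁ = 7.0/12.1 = 0.5785, W₁ = 1/(12.1-7.0) = 0.1961
System 2: ρ₂ = 7.0/16.4 = 0.4268, W₂ = 1/(16.4-7.0) = 0.1064
Improvement: (W₁-W₂)/W₁ = (0.1961-0.1064)/0.1961 = 45.74%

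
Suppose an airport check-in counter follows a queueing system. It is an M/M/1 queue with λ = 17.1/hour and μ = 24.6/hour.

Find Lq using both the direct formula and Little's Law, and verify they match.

Method 1 (direct): Lq = λ²/(μ(μ-λ)) = 292.41/(24.6 × 7.50) = 1.5849

Method 2 (Little's Law):
W = 1/(μ-λ) = 1/7.50 = 0.133333
Wq = W - 1/μ = 0.133333 - 0.0406504 = 0.092683
Lq = λWq = 17.1 × 0.092683 = 1.5849 ✔ (matches Method 1)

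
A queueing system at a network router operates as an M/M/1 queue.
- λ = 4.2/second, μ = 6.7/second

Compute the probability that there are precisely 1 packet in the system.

ρ = λ/μ = 4.2/6.7 = 0.6269
P(n) = (1-ρ)ρⁿ
P(1) = (1-0.6269) × 0.6269^1
P(1) = 0.3731 × 0.6269
P(1) = 0.2339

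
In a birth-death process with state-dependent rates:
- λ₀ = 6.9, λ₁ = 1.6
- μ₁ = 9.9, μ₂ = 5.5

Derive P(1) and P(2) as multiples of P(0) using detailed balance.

Balance equations:
State 0: λ₀P₀ = μ₁P₁ → P₁ = (λ₀/μ₁)P₀ = (6.9/9.9)P₀ = 0.6970P₀
State 1: P₂ = (λ₀λ₁)/(μ₁μ₂)P₀ = (6.9×1.6)/(9.9×5.5)P₀ = 0.2028P₀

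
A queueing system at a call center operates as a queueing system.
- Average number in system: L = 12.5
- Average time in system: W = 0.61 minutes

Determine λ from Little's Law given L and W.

Little's Law: L = λW, so λ = L/W
λ = 12.5/0.61 = 20.4918 calls/minute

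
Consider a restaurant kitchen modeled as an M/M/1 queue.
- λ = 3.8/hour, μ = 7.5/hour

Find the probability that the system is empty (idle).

ρ = λ/μ = 3.8/7.5 = 0.5067
P(0) = 1 - ρ = 1 - 0.5067 = 0.4933
The server is idle 49.33% of the time.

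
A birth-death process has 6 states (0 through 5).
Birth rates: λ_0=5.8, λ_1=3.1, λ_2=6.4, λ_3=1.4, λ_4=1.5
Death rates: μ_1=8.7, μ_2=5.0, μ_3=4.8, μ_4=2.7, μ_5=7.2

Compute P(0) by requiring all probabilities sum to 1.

Ratios P(n)/P(0) = (λ₀···λₙ₋₁)/(μ₁···μₙ):
P(1)/P(0) = (5.8)/(8.7) = 0.6667
P(2)/P(0) = (5.8×3.1)/(8.7×5.0) = 0.4133
P(3)/P(0) = (5.8×3.1×6.4)/(8.7×5.0×4.8) = 0.5511
P(4)/P(0) = (5.8×3.1×6.4×1.4)/(8.7×5.0×4.8×2.7) = 0.2858
P(5)/P(0) = (5.8×3.1×6.4×1.4×1.5)/(8.7×5.0×4.8×2.7×7.2) = 0.05953

Normalization: ∑ P(n) = 1
P(0) × (1.0000 + 0.6667 + 0.4133 + 0.5511 + 0.2858 + 0.05953) = 1
P(0) × 2.9764 = 1
P(0) = 1/2.9764 = 0.3360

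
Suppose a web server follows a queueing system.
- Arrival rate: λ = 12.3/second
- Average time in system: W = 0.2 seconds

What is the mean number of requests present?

Little's Law: L = λW
L = 12.3 × 0.2 = 2.4600 requests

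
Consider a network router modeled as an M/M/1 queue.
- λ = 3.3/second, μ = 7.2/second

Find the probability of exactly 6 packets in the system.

ρ = λ/μ = 3.3/7.2 = 0.45833
P(n) = (1-ρ)ρⁿ
P(6) = (1-0.45833) × 0.45833^6
P(6) = 0.54167 × 0.0092698
P(6) = 0.005021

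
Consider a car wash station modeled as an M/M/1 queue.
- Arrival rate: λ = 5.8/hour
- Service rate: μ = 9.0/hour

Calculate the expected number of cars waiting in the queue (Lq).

ρ = λ/μ = 5.8/9.0 = 0.6444
For M/M/1: Lq = λ²/(μ(μ-λ))
Lq = 33.64/(9.0 × 3.20)
Lq = 1.1681 cars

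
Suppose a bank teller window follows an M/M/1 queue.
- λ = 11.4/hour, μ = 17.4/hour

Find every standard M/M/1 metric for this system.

Step 1: ρ = λ/μ = 11.4/17.4 = 0.6552
Step 2: L = λ/(μ-λ) = 11.4/6.00 = 1.9000
Step 3: Lq = λ²/(μ(μ-λ)) = 129.96/(17.4×6.00) = 1.2448
Step 4: W = 1/(μ-λ) = 1/6.00 = 0.16667
Step 5: Wq = λ/(μ(μ-λ)) = 11.4/(17.4×6.00) = 0.1092
Step 6: P(0) = 1-ρ = 0.3448
Verify: L = λW = 11.4×0.16667 = 1.9000 ✔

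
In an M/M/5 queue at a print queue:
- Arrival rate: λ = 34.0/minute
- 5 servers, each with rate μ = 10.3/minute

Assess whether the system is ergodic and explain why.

Stability requires ρ = λ/(cμ) < 1
ρ = 34.0/(5 × 10.3) = 34.0/51.50 = 0.6602
Since 0.6602 < 1, the system is STABLE.
The servers are busy 66.02% of the time.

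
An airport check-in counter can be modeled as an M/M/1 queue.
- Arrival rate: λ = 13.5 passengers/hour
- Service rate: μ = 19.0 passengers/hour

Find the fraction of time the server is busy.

Server utilization: ρ = λ/μ
ρ = 13.5/19.0 = 0.7105
The server is busy 71.05% of the time.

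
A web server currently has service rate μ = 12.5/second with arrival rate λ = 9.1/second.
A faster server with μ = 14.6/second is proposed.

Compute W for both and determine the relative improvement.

System 1: ρ₁ = 9.1/12.5 = 0.7280, W₁ = 1/(12.5-9.1) = 0.2941
System 2: ρ₂ = 9.1/14.6 = 0.6233, W₂ = 1/(14.6-9.1) = 0.1818
Improvement: (W₁-W₂)/W₁ = (0.2941-0.1818)/0.2941 = 38.18%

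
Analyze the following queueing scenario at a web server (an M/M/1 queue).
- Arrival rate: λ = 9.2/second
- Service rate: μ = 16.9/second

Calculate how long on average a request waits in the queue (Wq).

First, compute utilization: ρ = λ/μ = 9.2/16.9 = 0.5444
For M/M/1: Wq = λ/(μ(μ-λ))
Wq = 9.2/(16.9 × (16.9-9.2))
Wq = 9.2/(16.9 × 7.70)
Wq = 0.07070 seconds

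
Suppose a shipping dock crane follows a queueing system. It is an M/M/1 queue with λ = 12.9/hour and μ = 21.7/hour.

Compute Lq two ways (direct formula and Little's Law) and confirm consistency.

Method 1 (direct): Lq = λ²/(μ(μ-λ)) = 166.41/(21.7 × 8.80) = 0.8714

Method 2 (Little's Law):
W = 1/(μ-λ) = 1/8.80 = 0.113636
Wq = W - 1/μ = 0.113636 - 0.0460829 = 0.06755
Lq = λWq = 12.9 × 0.06755 = 0.8714 ✔ (matches Method 1)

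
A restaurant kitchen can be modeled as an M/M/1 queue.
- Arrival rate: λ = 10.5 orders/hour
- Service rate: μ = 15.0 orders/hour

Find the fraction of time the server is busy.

Server utilization: ρ = λ/μ
ρ = 10.5/15.0 = 0.7000
The server is busy 70.00% of the time.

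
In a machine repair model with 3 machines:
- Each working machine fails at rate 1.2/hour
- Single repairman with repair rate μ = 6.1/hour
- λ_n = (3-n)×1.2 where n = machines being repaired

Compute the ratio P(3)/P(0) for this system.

P(3)/P(0) = ∏_{i=0}^{3-1} λ_i/μ_{i+1}
= (3-0)×1.2/6.1 × (3-1)×1.2/6.1 × (3-2)×1.2/6.1
= 0.04568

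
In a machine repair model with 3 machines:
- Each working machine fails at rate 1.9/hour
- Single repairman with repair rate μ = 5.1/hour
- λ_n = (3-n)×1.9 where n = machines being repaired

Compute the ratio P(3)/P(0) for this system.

P(3)/P(0) = ∏_{i=0}^{3-1} λ_i/μ_{i+1}
= (3-0)×1.9/5.1 × (3-1)×1.9/5.1 × (3-2)×1.9/5.1
= 0.3102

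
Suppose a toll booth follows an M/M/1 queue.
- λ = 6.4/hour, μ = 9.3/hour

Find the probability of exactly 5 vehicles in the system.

ρ = λ/μ = 6.4/9.3 = 0.6882
P(n) = (1-ρ)ρⁿ
P(5) = (1-0.6882) × 0.6882^5
P(5) = 0.31180 × 0.15437
P(5) = 0.04813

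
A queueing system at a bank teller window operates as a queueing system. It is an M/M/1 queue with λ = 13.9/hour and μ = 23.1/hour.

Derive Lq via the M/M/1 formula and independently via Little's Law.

Method 1 (direct): Lq = λ²/(μ(μ-λ)) = 193.21/(23.1 × 9.20) = 0.9091

Method 2 (Little's Law):
W = 1/(μ-λ) = 1/9.20 = 0.108696
Wq = W - 1/μ = 0.108696 - 0.0432900 = 0.065406
Lq = λWq = 13.9 × 0.065406 = 0.9091 ✔ (matches Method 1)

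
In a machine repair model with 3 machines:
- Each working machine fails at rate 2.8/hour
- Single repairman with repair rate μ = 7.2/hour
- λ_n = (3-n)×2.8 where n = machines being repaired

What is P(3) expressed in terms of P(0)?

P(3)/P(0) = ∏_{i=0}^{3-1} λ_i/μ_{i+1}
= (3-0)×2.8/7.2 × (3-1)×2.8/7.2 × (3-2)×2.8/7.2
= 0.3529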